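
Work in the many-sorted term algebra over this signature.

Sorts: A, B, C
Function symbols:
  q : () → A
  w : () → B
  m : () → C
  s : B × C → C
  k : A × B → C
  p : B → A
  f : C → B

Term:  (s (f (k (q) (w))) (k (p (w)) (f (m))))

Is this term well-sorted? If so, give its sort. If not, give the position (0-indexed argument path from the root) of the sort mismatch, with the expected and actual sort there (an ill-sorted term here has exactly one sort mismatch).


      (q) : A
      (w) : B
    (k (q) (w)) : C
  (f (k (q) (w))) : B
      (w) : B
    (p (w)) : A
      (m) : C
    (f (m)) : B
  (k (p (w)) (f (m))) : C
(s (f (k (q) (w))) (k (p (w)) (f (m)))) : C

well-sorted; sort = C


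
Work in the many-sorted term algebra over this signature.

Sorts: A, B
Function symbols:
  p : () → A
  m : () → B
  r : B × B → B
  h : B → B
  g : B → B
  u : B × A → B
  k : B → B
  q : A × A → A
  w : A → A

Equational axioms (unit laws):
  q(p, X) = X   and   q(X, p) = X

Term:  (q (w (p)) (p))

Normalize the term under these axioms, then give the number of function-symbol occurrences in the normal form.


size = 2

1. (q (w (p)) (p))  →  (w (p))
normal form: (w (p))


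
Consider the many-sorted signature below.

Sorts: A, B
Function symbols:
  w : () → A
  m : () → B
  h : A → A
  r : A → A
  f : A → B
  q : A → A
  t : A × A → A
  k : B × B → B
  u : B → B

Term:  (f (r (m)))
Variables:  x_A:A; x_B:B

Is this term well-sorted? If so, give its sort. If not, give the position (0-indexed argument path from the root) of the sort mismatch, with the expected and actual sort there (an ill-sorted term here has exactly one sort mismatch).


ill-sorted at position [0, 0]: expected A, got B

    (m) : B
  (r (m)) : ✗ arg 0 at [0, 0] has sort B, expected A


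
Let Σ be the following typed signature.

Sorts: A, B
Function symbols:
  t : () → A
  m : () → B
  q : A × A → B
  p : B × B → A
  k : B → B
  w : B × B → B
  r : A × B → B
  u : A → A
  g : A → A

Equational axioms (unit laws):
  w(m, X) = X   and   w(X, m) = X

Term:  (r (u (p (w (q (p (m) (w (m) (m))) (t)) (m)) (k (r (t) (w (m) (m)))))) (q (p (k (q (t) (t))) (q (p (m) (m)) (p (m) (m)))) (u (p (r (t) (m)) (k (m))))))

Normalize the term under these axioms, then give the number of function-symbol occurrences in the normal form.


1. (r (u (p (w (q (p (m) (w (m) (m))) (t)) (m)) (k (r (t) (w (m) (m)))))) (q (p (k (q (t) (t))) (q (p (m) (m)) (p (m) (m)))) (u (p (r (t) (m)) (k (m))))))  →  (r (u (p (q (p (m) (w (m) (m))) (t)) (k (r (t) (w (m) (m)))))) (q (p (k (q (t) (t))) (q (p (m) (m)) (p (m) (m)))) (u (p (r (t) (m)) (k (m))))))
2. (r (u (p (q (p (m) (w (m) (m))) (t)) (k (r (t) (w (m) (m)))))) (q (p (k (q (t) (t))) (q (p (m) (m)) (p (m) (m)))) (u (p (r (t) (m)) (k (m))))))  →  (r (u (p (q (p (m) (m)) (t)) (k (r (t) (w (m) (m)))))) (q (p (k (q (t) (t))) (q (p (m) (m)) (p (m) (m)))) (u (p (r (t) (m)) (k (m))))))
3. (r (u (p (q (p (m) (m)) (t)) (k (r (t) (w (m) (m)))))) (q (p (k (q (t) (t))) (q (p (m) (m)) (p (m) (m)))) (u (p (r (t) (m)) (k (m))))))  →  (r (u (p (q (p (m) (m)) (t)) (k (r (t) (m))))) (q (p (k (q (t) (t))) (q (p (m) (m)) (p (m) (m)))) (u (p (r (t) (m)) (k (m))))))
normal form: (r (u (p (q (p (m) (m)) (t)) (k (r (t) (m))))) (q (p (k (q (t) (t))) (q (p (m) (m)) (p (m) (m)))) (u (p (r (t) (m)) (k (m))))))

size = 32


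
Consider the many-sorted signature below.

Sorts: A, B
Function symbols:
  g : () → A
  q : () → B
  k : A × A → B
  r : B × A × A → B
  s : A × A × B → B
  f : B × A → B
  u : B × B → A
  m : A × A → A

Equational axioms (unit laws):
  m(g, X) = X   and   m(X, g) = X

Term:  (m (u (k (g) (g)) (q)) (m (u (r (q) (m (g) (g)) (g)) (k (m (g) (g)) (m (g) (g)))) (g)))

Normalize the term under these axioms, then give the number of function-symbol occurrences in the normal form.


size = 14

1. (m (u (k (g) (g)) (q)) (m (u (r (q) (m (g) (g)) (g)) (k (m (g) (g)) (m (g) (g)))) (g)))  →  (m (u (k (g) (g)) (q)) (u (r (q) (m (g) (g)) (g)) (k (m (g) (g)) (m (g) (g)))))
2. (m (u (k (g) (g)) (q)) (u (r (q) (m (g) (g)) (g)) (k (m (g) (g)) (m (g) (g)))))  →  (m (u (k (g) (g)) (q)) (u (r (q) (g) (g)) (k (m (g) (g)) (m (g) (g)))))
3. (m (u (k (g) (g)) (q)) (u (r (q) (g) (g)) (k (m (g) (g)) (m (g) (g)))))  →  (m (u (k (g) (g)) (q)) (u (r (q) (g) (g)) (k (g) (m (g) (g)))))
4. (m (u (k (g) (g)) (q)) (u (r (q) (g) (g)) (k (g) (m (g) (g)))))  →  (m (u (k (g) (g)) (q)) (u (r (q) (g) (g)) (k (g) (g))))
normal form: (m (u (k (g) (g)) (q)) (u (r (q) (g) (g)) (k (g) (g))))


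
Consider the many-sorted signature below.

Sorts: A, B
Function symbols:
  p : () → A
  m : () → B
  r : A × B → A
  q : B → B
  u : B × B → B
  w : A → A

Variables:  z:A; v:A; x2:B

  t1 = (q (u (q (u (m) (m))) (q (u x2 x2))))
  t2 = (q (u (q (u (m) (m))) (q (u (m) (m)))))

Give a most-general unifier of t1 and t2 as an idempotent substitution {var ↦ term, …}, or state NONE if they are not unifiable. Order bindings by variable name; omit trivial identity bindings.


{x2 ↦ (m)}


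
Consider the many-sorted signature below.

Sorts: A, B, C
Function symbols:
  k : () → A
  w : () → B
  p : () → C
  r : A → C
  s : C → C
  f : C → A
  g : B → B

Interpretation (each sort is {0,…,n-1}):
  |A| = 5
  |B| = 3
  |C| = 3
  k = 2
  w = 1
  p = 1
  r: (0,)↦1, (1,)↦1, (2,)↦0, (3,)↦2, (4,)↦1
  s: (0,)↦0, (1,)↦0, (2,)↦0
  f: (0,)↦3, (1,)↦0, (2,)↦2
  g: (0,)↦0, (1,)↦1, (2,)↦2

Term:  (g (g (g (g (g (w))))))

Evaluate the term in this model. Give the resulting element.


  w = 1
  (g (w)) = g(1,) = 1
  (g (g (w))) = g(1,) = 1
  (g (g (g (w)))) = g(1,) = 1
  (g (g (g (g (w))))) = g(1,) = 1
  (g (g (g (g (g (w)))))) = g(1,) = 1

value = 1


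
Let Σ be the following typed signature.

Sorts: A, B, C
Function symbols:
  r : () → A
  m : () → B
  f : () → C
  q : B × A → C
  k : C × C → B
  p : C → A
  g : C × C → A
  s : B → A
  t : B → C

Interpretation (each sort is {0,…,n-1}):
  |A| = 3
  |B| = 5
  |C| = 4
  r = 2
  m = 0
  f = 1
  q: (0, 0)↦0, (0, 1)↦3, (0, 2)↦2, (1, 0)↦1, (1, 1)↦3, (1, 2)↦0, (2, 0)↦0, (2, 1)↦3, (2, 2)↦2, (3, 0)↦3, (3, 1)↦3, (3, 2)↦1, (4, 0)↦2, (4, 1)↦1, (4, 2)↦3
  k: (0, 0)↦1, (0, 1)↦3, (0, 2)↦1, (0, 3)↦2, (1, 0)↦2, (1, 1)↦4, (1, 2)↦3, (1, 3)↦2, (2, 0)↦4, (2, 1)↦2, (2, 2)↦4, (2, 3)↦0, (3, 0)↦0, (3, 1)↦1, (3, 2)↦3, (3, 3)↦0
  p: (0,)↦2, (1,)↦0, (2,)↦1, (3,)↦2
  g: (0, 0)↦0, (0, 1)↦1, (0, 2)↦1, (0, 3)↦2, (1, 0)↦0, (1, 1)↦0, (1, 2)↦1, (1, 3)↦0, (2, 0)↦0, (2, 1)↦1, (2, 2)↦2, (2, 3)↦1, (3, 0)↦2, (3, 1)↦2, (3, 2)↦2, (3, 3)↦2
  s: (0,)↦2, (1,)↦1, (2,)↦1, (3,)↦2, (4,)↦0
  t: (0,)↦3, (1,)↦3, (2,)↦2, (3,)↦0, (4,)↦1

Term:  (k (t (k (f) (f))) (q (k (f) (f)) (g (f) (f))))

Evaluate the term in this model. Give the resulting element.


value = 3

  f = 1
  f = 1
  (k (f) (f)) = k(1, 1) = 4
  (t (k (f) (f))) = t(4,) = 1
  f = 1
  f = 1
  (k (f) (f)) = k(1, 1) = 4
  f = 1
  f = 1
  (g (f) (f)) = g(1, 1) = 0
  (q (k (f) (f)) (g (f) (f))) = q(4, 0) = 2
  (k (t (k (f) (f))) (q (k (f) (f)) (g (f) (f)))) = k(1, 2) = 3


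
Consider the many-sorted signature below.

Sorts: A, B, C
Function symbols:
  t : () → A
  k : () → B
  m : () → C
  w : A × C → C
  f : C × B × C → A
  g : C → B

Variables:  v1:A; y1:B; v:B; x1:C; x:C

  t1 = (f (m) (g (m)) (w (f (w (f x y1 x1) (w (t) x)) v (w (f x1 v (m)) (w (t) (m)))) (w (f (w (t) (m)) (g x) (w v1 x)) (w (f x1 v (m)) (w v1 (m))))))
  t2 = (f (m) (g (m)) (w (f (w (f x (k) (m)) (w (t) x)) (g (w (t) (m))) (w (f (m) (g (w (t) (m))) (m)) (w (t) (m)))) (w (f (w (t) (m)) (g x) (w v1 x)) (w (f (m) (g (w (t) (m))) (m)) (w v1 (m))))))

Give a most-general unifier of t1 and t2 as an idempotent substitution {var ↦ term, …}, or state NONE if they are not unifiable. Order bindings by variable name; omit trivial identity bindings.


{v ↦ (g (w (t) (m))), x1 ↦ (m), y1 ↦ (k)}


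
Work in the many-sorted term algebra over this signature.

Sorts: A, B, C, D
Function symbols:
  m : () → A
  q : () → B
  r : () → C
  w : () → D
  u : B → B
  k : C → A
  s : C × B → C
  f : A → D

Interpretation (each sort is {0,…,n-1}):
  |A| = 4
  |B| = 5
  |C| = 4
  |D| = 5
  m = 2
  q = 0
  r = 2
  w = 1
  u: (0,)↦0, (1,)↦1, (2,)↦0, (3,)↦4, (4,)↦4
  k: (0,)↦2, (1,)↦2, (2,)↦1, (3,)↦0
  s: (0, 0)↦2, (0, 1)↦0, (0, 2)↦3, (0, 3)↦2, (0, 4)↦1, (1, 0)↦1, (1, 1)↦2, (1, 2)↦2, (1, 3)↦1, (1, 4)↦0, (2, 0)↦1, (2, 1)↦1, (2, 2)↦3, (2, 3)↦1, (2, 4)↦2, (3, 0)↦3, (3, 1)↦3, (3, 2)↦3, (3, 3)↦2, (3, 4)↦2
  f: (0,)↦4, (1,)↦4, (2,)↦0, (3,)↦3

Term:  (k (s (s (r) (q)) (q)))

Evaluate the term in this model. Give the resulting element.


  r = 2
  q = 0
  (s (r) (q)) = s(2, 0) = 1
  q = 0
  (s (s (r) (q)) (q)) = s(1, 0) = 1
  (k (s (s (r) (q)) (q))) = k(1,) = 2

value = 2


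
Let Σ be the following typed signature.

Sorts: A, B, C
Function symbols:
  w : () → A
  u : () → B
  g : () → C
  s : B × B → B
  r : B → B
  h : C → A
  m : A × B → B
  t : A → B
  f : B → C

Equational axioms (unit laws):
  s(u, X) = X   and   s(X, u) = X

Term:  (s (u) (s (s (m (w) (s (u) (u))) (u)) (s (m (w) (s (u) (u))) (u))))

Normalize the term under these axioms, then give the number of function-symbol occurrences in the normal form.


size = 7

1. (s (u) (s (s (m (w) (s (u) (u))) (u)) (s (m (w) (s (u) (u))) (u))))  →  (s (s (m (w) (s (u) (u))) (u)) (s (m (w) (s (u) (u))) (u)))
2. (s (s (m (w) (s (u) (u))) (u)) (s (m (w) (s (u) (u))) (u)))  →  (s (m (w) (s (u) (u))) (s (m (w) (s (u) (u))) (u)))
3. (s (m (w) (s (u) (u))) (s (m (w) (s (u) (u))) (u)))  →  (s (m (w) (u)) (s (m (w) (s (u) (u))) (u)))
4. (s (m (w) (u)) (s (m (w) (s (u) (u))) (u)))  →  (s (m (w) (u)) (m (w) (s (u) (u))))
5. (s (m (w) (u)) (m (w) (s (u) (u))))  →  (s (m (w) (u)) (m (w) (u)))
normal form: (s (m (w) (u)) (m (w) (u)))


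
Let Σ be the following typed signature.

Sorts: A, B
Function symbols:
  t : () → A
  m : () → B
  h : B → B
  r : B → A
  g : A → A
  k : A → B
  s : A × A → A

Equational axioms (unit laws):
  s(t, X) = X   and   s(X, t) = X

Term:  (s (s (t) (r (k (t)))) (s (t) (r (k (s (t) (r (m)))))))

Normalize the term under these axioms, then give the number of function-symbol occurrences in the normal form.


1. (s (s (t) (r (k (t)))) (s (t) (r (k (s (t) (r (m)))))))  →  (s (r (k (t))) (s (t) (r (k (s (t) (r (m)))))))
2. (s (r (k (t))) (s (t) (r (k (s (t) (r (m)))))))  →  (s (r (k (t))) (r (k (s (t) (r (m))))))
3. (s (r (k (t))) (r (k (s (t) (r (m))))))  →  (s (r (k (t))) (r (k (r (m)))))
normal form: (s (r (k (t))) (r (k (r (m)))))

size = 8


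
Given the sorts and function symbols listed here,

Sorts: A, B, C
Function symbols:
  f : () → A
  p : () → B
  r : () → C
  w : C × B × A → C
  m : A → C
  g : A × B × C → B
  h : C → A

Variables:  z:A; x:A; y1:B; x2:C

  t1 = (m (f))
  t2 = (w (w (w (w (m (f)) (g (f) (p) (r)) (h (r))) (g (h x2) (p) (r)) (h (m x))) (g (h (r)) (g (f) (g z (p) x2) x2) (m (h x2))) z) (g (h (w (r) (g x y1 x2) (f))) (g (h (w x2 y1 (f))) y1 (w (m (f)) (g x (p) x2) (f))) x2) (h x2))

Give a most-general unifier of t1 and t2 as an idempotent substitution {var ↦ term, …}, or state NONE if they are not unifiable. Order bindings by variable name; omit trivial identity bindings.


head clash or occurs-check failure — not unifiable

NONE (not unifiable)


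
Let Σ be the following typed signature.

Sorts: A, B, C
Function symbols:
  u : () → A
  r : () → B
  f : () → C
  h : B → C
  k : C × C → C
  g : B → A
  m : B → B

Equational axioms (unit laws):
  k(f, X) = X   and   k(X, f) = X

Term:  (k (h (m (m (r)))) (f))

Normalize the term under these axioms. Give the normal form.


1. (k (h (m (m (r)))) (f))  →  (h (m (m (r))))

normal form = (h (m (m (r))))


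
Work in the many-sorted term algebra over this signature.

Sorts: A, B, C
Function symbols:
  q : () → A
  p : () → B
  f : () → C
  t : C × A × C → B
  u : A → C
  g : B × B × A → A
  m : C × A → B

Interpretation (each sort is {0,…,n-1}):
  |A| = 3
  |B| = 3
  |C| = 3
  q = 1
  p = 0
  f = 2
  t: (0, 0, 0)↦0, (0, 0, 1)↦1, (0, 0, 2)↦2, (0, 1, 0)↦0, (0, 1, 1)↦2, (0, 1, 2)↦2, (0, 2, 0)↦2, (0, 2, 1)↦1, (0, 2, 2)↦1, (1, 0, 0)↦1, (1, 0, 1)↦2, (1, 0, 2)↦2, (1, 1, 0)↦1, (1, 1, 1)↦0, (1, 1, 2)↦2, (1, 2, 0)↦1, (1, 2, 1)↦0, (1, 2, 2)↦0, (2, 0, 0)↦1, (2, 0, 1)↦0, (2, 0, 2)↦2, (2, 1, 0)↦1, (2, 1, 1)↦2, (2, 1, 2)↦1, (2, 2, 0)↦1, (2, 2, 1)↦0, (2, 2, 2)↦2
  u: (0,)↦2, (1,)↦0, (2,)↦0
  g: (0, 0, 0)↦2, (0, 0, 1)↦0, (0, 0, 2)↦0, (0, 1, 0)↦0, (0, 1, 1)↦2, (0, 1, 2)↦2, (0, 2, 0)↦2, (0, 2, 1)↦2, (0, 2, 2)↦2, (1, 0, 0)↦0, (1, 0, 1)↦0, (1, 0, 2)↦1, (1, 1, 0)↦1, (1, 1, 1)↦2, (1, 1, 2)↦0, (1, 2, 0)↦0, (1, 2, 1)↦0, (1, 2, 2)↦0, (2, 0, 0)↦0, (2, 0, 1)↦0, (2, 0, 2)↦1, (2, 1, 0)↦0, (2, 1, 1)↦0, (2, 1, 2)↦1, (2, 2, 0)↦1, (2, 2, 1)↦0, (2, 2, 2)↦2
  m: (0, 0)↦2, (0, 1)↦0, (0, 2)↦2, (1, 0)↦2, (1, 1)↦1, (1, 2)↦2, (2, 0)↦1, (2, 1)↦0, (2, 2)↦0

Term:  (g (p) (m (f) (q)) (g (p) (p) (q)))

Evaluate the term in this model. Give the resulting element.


value = 2

  p = 0
  f = 2
  q = 1
  (m (f) (q)) = m(2, 1) = 0
  p = 0
  p = 0
  q = 1
  (g (p) (p) (q)) = g(0, 0, 1) = 0
  (g (p) (m (f) (q)) (g (p) (p) (q))) = g(0, 0, 0) = 2


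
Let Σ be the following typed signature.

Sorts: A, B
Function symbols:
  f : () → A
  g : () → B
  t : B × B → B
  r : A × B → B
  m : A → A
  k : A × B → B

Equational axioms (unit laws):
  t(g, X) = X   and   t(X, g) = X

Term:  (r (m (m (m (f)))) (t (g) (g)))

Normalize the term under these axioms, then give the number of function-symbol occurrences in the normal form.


1. (r (m (m (m (f)))) (t (g) (g)))  →  (r (m (m (m (f)))) (g))
normal form: (r (m (m (m (f)))) (g))

size = 6


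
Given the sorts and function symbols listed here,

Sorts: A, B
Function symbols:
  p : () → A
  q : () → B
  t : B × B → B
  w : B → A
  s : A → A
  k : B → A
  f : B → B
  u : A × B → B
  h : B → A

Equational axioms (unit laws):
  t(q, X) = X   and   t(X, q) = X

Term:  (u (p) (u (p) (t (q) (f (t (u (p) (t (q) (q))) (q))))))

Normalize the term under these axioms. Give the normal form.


1. (u (p) (u (p) (t (q) (f (t (u (p) (t (q) (q))) (q))))))  →  (u (p) (u (p) (f (t (u (p) (t (q) (q))) (q)))))
2. (u (p) (u (p) (f (t (u (p) (t (q) (q))) (q)))))  →  (u (p) (u (p) (f (u (p) (t (q) (q))))))
3. (u (p) (u (p) (f (u (p) (t (q) (q))))))  →  (u (p) (u (p) (f (u (p) (q)))))

normal form = (u (p) (u (p) (f (u (p) (q)))))


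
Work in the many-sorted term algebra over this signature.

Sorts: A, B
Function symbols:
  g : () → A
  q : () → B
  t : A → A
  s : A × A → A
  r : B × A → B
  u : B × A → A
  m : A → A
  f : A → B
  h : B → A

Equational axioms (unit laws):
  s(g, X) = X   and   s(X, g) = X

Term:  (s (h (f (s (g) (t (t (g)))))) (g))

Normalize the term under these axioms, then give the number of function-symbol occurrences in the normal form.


1. (s (h (f (s (g) (t (t (g)))))) (g))  →  (h (f (s (g) (t (t (g))))))
2. (h (f (s (g) (t (t (g))))))  →  (h (f (t (t (g)))))
normal form: (h (f (t (t (g)))))

size = 5


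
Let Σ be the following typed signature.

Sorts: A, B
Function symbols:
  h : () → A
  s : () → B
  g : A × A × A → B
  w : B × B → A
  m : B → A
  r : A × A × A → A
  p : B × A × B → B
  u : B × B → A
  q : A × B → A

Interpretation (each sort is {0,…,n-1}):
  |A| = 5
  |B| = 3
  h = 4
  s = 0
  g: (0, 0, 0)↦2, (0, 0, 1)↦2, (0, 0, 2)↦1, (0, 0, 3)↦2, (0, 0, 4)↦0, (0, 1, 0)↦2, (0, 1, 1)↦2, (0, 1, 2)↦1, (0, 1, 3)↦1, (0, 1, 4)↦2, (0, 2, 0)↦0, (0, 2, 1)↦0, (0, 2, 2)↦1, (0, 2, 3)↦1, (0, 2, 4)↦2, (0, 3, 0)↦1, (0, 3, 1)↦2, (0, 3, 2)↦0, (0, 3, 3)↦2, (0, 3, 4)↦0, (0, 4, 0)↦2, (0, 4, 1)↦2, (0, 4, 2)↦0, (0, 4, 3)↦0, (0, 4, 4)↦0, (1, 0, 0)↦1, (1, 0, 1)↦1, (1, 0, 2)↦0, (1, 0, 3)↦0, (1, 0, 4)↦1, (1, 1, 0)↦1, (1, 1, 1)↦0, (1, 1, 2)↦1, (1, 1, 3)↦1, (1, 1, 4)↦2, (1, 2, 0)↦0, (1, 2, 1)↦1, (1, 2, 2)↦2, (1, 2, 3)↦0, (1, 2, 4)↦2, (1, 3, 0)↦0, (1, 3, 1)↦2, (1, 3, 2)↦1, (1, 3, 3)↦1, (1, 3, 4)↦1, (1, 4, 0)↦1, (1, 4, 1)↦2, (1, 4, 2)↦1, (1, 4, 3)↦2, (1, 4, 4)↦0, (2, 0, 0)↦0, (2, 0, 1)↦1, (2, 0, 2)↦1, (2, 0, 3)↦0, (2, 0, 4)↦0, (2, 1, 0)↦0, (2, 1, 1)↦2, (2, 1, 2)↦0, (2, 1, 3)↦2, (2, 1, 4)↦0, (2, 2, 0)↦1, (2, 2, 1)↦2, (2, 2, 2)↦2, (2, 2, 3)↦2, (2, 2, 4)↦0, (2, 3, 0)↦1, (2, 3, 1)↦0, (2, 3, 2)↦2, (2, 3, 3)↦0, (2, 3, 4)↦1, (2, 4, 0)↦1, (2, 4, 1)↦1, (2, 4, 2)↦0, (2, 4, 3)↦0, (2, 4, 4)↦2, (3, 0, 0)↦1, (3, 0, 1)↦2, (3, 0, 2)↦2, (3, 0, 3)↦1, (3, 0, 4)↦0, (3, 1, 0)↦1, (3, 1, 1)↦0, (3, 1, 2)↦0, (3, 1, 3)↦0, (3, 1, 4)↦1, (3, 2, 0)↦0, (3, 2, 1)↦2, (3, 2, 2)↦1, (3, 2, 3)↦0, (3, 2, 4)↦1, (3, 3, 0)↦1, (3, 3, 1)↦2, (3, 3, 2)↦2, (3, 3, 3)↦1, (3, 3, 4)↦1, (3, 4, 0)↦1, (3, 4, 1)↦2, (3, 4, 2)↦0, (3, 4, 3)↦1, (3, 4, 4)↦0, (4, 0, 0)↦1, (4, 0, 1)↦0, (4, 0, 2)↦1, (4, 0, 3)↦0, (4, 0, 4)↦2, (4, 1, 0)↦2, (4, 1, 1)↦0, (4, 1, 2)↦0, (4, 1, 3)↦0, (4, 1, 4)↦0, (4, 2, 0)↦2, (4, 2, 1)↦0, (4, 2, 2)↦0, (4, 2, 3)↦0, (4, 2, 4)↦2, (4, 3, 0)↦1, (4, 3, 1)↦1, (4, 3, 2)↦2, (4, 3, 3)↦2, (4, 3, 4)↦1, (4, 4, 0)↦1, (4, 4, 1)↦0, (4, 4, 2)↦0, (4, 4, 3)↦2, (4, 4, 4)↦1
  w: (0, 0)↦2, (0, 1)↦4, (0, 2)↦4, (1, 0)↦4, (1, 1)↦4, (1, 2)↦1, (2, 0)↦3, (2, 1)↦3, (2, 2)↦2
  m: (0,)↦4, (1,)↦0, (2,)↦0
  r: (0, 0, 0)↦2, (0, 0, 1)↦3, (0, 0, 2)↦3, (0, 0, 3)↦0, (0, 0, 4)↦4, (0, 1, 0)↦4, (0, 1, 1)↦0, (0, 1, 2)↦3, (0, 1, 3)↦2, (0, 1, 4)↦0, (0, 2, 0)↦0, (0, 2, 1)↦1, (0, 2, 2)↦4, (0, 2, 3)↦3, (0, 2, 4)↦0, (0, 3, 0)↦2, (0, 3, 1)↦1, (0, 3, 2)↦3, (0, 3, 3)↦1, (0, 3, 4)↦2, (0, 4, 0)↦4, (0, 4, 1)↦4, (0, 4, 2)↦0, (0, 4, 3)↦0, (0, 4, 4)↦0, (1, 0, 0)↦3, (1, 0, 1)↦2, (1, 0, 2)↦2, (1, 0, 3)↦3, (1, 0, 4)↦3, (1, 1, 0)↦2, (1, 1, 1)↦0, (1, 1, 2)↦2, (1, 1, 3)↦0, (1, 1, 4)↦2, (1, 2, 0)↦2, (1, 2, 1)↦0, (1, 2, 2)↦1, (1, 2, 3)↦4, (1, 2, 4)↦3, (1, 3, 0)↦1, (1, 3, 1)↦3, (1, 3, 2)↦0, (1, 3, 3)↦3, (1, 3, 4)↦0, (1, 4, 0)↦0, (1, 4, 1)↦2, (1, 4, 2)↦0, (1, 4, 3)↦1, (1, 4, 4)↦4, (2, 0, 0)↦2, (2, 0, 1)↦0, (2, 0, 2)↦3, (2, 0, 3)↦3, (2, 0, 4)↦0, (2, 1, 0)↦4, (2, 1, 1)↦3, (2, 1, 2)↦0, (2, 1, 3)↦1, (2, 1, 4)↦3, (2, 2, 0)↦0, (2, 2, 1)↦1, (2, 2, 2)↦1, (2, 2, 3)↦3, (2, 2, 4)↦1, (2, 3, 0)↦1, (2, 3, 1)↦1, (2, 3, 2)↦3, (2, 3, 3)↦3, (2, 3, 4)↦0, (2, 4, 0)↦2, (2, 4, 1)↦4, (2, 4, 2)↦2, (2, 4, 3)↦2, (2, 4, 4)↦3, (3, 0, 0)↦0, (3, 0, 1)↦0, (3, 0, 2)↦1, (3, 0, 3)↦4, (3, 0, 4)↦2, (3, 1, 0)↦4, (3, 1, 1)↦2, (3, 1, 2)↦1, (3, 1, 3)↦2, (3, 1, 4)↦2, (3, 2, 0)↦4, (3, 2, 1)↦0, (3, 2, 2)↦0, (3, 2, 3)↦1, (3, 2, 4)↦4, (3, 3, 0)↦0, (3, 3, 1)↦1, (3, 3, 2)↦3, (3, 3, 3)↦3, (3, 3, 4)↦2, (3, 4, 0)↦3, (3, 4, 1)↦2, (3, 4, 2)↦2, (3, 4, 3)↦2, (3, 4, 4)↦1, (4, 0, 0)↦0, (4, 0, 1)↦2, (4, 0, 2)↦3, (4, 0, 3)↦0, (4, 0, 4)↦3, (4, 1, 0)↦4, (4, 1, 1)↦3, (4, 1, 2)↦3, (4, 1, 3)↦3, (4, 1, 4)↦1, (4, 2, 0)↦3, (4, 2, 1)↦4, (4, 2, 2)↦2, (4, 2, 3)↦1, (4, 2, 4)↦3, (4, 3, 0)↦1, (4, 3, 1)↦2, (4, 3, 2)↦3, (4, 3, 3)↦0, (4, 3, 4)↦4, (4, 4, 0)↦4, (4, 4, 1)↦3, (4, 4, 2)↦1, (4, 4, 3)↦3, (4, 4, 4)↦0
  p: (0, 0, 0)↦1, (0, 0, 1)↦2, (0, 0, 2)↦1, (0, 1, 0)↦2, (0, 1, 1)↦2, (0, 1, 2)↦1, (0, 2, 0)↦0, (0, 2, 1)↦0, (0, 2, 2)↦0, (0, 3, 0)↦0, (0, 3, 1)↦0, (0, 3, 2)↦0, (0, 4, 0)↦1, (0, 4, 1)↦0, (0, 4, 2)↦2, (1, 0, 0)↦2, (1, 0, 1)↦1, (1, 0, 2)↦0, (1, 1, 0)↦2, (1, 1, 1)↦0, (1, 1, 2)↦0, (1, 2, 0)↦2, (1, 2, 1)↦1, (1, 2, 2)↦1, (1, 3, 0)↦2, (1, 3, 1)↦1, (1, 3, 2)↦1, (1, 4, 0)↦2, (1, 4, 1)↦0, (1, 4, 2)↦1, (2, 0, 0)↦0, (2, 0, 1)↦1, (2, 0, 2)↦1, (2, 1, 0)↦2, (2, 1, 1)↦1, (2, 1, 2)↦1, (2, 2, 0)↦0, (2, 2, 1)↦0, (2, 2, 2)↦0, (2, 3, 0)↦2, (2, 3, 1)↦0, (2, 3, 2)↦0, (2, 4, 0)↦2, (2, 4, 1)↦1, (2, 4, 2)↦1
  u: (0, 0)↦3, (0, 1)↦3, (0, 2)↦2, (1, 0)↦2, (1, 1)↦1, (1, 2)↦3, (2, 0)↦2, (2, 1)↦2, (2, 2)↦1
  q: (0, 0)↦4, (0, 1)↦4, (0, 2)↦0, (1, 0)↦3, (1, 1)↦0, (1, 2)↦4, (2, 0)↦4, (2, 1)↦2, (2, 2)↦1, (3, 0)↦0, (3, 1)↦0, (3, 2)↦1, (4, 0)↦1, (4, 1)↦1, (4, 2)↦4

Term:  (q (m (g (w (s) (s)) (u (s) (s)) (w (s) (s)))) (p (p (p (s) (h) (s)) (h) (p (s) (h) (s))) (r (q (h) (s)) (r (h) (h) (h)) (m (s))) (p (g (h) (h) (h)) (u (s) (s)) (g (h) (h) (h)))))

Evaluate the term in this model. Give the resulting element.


  s = 0
  s = 0
  (w (s) (s)) = w(0, 0) = 2
  s = 0
  s = 0
  (u (s) (s)) = u(0, 0) = 3
  s = 0
  s = 0
  (w (s) (s)) = w(0, 0) = 2
  (g (w (s) (s)) (u (s) (s)) (w (s) (s))) = g(2, 3, 2) = 2
  (m (g (w (s) (s)) (u (s) (s)) (w (s) (s)))) = m(2,) = 0
  s = 0
  h = 4
  s = 0
  (p (s) (h) (s)) = p(0, 4, 0) = 1
  h = 4
  s = 0
  h = 4
  s = 0
  (p (s) (h) (s)) = p(0, 4, 0) = 1
  (p (p (s) (h) (s)) (h) (p (s) (h) (s))) = p(1, 4, 1) = 0
  h = 4
  s = 0
  (q (h) (s)) = q(4, 0) = 1
  h = 4
  h = 4
  h = 4
  (r (h) (h) (h)) = r(4, 4, 4) = 0
  s = 0
  (m (s)) = m(0,) = 4
  (r (q (h) (s)) (r (h) (h) (h)) (m (s))) = r(1, 0, 4) = 3
  h = 4
  h = 4
  h = 4
  (g (h) (h) (h)) = g(4, 4, 4) = 1
  s = 0
  s = 0
  (u (s) (s)) = u(0, 0) = 3
  h = 4
  h = 4
  h = 4
  (g (h) (h) (h)) = g(4, 4, 4) = 1
  (p (g (h) (h) (h)) (u (s) (s)) (g (h) (h) (h))) = p(1, 3, 1) = 1
  (p (p (p (s) (h) (s)) (h) (p (s) (h) (s))) (r (q (h) (s)) (r (h) (h) (h)) (m (s))) (p (g (h) (h) (h)) (u (s) (s)) (g (h) (h) (h)))) = p(0, 3, 1) = 0
  (q (m (g (w (s) (s)) (u (s) (s)) (w (s) (s)))) (p (p (p (s) (h) (s)) (h) (p (s) (h) (s))) (r (q (h) (s)) (r (h) (h) (h)) (m (s))) (p (g (h) (h) (h)) (u (s) (s)) (g (h) (h) (h))))) = q(0, 0) = 4

value = 4


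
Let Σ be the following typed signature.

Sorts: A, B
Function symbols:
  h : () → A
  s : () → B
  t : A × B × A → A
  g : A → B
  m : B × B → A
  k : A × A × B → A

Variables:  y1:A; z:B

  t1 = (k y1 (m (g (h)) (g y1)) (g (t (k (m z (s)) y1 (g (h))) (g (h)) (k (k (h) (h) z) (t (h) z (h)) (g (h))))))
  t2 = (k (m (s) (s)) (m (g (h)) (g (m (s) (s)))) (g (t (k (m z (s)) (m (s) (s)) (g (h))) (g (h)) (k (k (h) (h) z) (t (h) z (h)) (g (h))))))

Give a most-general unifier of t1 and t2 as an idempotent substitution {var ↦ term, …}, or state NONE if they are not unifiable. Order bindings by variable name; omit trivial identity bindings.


{y1 ↦ (m (s) (s))}


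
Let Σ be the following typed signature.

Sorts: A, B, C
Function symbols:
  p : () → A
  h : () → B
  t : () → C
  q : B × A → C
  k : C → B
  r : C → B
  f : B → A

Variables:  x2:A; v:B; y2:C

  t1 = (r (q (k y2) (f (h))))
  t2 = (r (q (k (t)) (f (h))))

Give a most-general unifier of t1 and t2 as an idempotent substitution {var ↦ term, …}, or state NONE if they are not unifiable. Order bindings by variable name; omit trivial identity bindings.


{y2 ↦ (t)}


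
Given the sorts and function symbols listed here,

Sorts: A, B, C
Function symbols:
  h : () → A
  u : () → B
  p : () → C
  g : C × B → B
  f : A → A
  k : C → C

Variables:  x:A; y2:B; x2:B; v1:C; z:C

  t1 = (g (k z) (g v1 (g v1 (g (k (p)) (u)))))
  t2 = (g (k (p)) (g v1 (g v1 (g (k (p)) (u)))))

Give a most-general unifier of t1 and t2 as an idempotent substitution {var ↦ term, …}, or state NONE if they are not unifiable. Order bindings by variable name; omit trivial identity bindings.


{z ↦ (p)}


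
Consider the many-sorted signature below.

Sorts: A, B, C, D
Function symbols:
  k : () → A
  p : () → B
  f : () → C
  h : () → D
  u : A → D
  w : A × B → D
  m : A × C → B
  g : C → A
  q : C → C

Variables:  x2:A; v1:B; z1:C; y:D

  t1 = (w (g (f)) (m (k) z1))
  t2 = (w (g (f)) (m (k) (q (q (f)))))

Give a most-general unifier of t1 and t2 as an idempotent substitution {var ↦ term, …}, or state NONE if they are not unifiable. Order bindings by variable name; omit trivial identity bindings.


{z1 ↦ (q (q (f)))}


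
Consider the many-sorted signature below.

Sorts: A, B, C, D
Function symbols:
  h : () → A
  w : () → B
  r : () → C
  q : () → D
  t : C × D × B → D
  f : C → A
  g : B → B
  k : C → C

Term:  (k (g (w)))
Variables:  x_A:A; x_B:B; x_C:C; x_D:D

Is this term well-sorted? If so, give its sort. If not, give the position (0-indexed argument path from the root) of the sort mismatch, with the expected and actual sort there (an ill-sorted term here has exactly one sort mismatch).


ill-sorted at position [0]: expected C, got B

    (w) : B
  (g (w)) : B
(k (g (w))) : ✗ arg 0 at [0] has sort B, expected C


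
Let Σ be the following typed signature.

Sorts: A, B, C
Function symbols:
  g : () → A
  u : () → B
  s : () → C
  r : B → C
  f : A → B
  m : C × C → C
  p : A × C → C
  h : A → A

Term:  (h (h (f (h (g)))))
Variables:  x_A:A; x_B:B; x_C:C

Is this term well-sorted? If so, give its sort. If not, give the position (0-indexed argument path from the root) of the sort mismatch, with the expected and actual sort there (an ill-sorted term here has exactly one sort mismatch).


ill-sorted at position [0, 0]: expected A, got B

        (g) : A
      (h (g)) : A
    (f (h (g))) : B
  (h (f (h (g)))) : ✗ arg 0 at [0, 0] has sort B, expected A


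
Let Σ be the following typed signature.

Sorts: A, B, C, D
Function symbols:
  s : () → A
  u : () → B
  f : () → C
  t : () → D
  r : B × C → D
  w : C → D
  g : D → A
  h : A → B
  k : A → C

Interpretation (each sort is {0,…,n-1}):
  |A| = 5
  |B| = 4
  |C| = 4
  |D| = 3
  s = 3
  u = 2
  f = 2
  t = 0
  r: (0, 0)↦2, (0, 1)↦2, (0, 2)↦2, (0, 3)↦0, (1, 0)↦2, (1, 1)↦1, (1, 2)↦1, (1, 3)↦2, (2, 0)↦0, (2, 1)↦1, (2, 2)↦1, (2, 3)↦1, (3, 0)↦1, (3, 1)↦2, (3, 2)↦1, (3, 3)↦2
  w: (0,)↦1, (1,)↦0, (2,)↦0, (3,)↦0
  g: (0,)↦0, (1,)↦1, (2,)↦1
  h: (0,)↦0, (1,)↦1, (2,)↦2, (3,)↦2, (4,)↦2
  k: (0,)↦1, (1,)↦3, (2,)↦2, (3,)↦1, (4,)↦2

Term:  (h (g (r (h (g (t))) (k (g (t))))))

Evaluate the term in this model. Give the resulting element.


  t = 0
  (g (t)) = g(0,) = 0
  (h (g (t))) = h(0,) = 0
  t = 0
  (g (t)) = g(0,) = 0
  (k (g (t))) = k(0,) = 1
  (r (h (g (t))) (k (g (t)))) = r(0, 1) = 2
  (g (r (h (g (t))) (k (g (t))))) = g(2,) = 1
  (h (g (r (h (g (t))) (k (g (t)))))) = h(1,) = 1

value = 1


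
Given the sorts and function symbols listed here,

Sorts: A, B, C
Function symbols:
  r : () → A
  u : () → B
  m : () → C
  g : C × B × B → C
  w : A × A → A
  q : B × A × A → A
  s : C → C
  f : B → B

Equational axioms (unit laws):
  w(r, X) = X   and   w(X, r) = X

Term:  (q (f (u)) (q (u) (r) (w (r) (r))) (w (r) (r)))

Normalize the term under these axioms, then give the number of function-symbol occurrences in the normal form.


size = 8

1. (q (f (u)) (q (u) (r) (w (r) (r))) (w (r) (r)))  →  (q (f (u)) (q (u) (r) (r)) (w (r) (r)))
2. (q (f (u)) (q (u) (r) (r)) (w (r) (r)))  →  (q (f (u)) (q (u) (r) (r)) (r))
normal form: (q (f (u)) (q (u) (r) (r)) (r))


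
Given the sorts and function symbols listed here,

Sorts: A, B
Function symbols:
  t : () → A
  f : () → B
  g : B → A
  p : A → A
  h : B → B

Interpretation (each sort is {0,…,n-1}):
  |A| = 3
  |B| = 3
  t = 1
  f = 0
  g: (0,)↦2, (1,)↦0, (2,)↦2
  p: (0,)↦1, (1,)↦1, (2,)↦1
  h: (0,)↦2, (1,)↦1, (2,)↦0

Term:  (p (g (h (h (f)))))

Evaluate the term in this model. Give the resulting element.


value = 1

  f = 0
  (h (f)) = h(0,) = 2
  (h (h (f))) = h(2,) = 0
  (g (h (h (f)))) = g(0,) = 2
  (p (g (h (h (f))))) = p(2,) = 1


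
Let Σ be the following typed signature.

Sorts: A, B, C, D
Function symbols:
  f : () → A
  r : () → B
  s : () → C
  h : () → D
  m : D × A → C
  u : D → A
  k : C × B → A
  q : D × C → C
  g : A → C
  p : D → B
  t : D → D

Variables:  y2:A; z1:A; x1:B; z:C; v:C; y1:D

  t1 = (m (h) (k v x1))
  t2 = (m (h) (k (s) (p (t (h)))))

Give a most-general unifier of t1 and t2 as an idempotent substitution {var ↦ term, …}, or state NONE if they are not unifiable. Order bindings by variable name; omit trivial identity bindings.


{v ↦ (s), x1 ↦ (p (t (h)))}


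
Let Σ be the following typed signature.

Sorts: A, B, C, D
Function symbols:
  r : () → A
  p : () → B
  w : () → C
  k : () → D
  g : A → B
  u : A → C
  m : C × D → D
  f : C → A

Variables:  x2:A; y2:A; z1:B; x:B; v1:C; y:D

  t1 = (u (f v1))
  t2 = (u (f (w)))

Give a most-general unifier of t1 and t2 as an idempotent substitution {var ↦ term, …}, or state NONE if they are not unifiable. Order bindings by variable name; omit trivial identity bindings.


{v1 ↦ (w)}


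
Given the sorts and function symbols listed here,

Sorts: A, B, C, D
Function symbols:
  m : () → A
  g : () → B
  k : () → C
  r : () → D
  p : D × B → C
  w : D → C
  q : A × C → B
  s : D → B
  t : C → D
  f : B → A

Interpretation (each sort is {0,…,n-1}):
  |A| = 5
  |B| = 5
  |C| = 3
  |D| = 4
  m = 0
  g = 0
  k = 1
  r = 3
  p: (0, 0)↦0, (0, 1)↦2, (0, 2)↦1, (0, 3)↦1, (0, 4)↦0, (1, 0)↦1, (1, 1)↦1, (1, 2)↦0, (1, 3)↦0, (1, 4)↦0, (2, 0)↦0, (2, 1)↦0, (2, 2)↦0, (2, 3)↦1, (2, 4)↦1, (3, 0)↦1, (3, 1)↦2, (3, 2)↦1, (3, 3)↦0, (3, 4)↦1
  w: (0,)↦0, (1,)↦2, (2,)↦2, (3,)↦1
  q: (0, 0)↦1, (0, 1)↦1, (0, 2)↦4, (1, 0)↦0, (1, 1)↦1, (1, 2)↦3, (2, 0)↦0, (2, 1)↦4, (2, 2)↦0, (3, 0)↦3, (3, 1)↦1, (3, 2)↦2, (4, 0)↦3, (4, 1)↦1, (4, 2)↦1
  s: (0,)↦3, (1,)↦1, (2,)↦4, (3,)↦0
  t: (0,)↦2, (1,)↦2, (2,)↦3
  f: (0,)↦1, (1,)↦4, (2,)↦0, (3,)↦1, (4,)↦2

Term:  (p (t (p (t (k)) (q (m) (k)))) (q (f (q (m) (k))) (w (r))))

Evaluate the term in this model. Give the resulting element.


value = 0

  k = 1
  (t (k)) = t(1,) = 2
  m = 0
  k = 1
  (q (m) (k)) = q(0, 1) = 1
  (p (t (k)) (q (m) (k))) = p(2, 1) = 0
  (t (p (t (k)) (q (m) (k)))) = t(0,) = 2
  m = 0
  k = 1
  (q (m) (k)) = q(0, 1) = 1
  (f (q (m) (k))) = f(1,) = 4
  r = 3
  (w (r)) = w(3,) = 1
  (q (f (q (m) (k))) (w (r))) = q(4, 1) = 1
  (p (t (p (t (k)) (q (m) (k)))) (q (f (q (m) (k))) (w (r)))) = p(2, 1) = 0


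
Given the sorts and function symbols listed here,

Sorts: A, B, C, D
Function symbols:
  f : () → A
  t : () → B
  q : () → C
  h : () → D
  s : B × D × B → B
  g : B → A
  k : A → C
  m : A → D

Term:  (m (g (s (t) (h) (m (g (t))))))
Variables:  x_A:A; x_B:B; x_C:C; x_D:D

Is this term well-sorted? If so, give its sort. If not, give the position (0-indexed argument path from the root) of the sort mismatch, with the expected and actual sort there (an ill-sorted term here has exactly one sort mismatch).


ill-sorted at position [0, 0, 2]: expected B, got D

      (t) : B
      (h) : D
          (t) : B
        (g (t)) : A
      (m (g (t))) : D
    (s (t) (h) (m (g (t)))) : ✗ arg 2 at [0, 0, 2] has sort D, expected B


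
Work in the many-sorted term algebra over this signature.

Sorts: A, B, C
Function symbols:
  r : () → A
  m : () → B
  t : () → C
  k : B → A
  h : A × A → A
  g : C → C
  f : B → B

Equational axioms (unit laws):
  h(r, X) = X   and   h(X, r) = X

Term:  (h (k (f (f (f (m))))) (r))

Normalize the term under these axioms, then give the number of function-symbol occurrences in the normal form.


1. (h (k (f (f (f (m))))) (r))  →  (k (f (f (f (m)))))
normal form: (k (f (f (f (m)))))

size = 5


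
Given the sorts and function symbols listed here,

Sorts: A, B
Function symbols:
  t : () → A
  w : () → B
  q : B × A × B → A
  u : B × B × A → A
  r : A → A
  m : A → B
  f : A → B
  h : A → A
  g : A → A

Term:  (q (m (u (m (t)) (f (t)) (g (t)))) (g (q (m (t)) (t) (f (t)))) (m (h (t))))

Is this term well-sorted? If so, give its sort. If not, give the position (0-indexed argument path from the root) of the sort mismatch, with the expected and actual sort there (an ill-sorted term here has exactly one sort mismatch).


well-sorted; sort = A

        (t) : A
      (m (t)) : B
        (t) : A
      (f (t)) : B
        (t) : A
      (g (t)) : A
    (u (m (t)) (f (t)) (g (t))) : A
  (m (u (m (t)) (f (t)) (g (t)))) : B
        (t) : A
      (m (t)) : B
      (t) : A
        (t) : A
      (f (t)) : B
    (q (m (t)) (t) (f (t))) : A
  (g (q (m (t)) (t) (f (t)))) : A
      (t) : A
    (h (t)) : A
  (m (h (t))) : B
(q (m (u (m (t)) (f (t)) (g (t)))) (g (q (m (t)) (t) (f (t)))) (m (h (t)))) : A


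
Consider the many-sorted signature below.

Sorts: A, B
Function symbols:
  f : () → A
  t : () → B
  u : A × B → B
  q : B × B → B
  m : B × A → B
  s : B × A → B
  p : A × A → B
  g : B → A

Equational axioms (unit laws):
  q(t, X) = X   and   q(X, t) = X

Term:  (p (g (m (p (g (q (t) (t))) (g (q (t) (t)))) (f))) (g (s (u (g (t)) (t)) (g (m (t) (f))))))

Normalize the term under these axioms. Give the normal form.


1. (p (g (m (p (g (q (t) (t))) (g (q (t) (t)))) (f))) (g (s (u (g (t)) (t)) (g (m (t) (f))))))  →  (p (g (m (p (g (t)) (g (q (t) (t)))) (f))) (g (s (u (g (t)) (t)) (g (m (t) (f))))))
2. (p (g (m (p (g (t)) (g (q (t) (t)))) (f))) (g (s (u (g (t)) (t)) (g (m (t) (f))))))  →  (p (g (m (p (g (t)) (g (t))) (f))) (g (s (u (g (t)) (t)) (g (m (t) (f))))))

normal form = (p (g (m (p (g (t)) (g (t))) (f))) (g (s (u (g (t)) (t)) (g (m (t) (f))))))


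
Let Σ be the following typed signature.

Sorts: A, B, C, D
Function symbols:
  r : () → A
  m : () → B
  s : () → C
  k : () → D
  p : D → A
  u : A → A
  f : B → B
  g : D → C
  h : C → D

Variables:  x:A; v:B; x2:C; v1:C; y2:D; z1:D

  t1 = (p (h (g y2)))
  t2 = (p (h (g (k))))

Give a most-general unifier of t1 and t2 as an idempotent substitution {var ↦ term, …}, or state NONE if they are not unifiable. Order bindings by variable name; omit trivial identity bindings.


{y2 ↦ (k)}


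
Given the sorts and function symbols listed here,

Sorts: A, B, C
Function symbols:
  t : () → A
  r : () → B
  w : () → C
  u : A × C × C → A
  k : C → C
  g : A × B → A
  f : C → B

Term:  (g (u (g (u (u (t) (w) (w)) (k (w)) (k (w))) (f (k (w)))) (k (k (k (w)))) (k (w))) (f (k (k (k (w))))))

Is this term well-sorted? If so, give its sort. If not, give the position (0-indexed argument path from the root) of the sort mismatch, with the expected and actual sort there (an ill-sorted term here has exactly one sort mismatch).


          (t) : A
          (w) : C
          (w) : C
        (u (t) (w) (w)) : A
          (w) : C
        (k (w)) : C
          (w) : C
        (k (w)) : C
      (u (u (t) (w) (w)) (k (w)) (k (w))) : A
          (w) : C
        (k (w)) : C
      (f (k (w))) : B
    (g (u (u (t) (w) (w)) (k (w)) (k (w))) (f (k (w)))) : A
          (w) : C
        (k (w)) : C
      (k (k (w))) : C
    (k (k (k (w)))) : C
      (w) : C
    (k (w)) : C
  (u (g (u (u (t) (w) (w)) (k (w)) (k (w))) (f (k (w)))) (k (k (k (w)))) (k (w))) : A
          (w) : C
        (k (w)) : C
      (k (k (w))) : C
    (k (k (k (w)))) : C
  (f (k (k (k (w))))) : B
(g (u (g (u (u (t) (w) (w)) (k (w)) (k (w))) (f (k (w)))) (k (k (k (w)))) (k (w))) (f (k (k (k (w)))))) : A

well-sorted; sort = A


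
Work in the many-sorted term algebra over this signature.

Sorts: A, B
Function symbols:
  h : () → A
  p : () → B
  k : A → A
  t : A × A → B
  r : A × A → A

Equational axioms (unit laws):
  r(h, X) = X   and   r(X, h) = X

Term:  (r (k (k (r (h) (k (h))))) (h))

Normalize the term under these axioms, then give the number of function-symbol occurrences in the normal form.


size = 4

1. (r (k (k (r (h) (k (h))))) (h))  →  (k (k (r (h) (k (h)))))
2. (k (k (r (h) (k (h)))))  →  (k (k (k (h))))
normal form: (k (k (k (h))))


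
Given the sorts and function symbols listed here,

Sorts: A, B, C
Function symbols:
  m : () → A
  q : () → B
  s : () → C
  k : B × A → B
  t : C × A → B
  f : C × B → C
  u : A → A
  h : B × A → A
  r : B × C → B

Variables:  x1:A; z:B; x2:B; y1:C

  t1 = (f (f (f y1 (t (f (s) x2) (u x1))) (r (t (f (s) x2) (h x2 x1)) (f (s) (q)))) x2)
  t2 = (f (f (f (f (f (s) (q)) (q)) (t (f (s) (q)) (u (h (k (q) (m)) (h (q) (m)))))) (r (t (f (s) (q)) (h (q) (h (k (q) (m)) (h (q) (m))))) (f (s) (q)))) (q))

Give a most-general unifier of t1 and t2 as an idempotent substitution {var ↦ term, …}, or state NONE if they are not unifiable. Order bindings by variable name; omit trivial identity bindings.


{x1 ↦ (h (k (q) (m)) (h (q) (m))), x2 ↦ (q), y1 ↦ (f (f (s) (q)) (q))}


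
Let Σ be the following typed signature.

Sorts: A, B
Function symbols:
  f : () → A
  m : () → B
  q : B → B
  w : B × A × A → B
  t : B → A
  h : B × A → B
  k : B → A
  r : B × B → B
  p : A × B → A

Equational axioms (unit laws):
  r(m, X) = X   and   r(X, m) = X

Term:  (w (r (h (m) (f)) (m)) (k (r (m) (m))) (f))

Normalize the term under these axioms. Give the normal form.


1. (w (r (h (m) (f)) (m)) (k (r (m) (m))) (f))  →  (w (h (m) (f)) (k (r (m) (m))) (f))
2. (w (h (m) (f)) (k (r (m) (m))) (f))  →  (w (h (m) (f)) (k (m)) (f))

normal form = (w (h (m) (f)) (k (m)) (f))


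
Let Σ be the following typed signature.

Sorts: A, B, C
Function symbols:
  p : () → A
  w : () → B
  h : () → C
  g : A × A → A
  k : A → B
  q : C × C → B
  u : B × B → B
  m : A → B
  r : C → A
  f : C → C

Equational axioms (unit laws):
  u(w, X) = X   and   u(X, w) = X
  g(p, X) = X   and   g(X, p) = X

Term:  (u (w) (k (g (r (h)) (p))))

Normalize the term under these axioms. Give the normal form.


1. (u (w) (k (g (r (h)) (p))))  →  (k (g (r (h)) (p)))
2. (k (g (r (h)) (p)))  →  (k (r (h)))

normal form = (k (r (h)))


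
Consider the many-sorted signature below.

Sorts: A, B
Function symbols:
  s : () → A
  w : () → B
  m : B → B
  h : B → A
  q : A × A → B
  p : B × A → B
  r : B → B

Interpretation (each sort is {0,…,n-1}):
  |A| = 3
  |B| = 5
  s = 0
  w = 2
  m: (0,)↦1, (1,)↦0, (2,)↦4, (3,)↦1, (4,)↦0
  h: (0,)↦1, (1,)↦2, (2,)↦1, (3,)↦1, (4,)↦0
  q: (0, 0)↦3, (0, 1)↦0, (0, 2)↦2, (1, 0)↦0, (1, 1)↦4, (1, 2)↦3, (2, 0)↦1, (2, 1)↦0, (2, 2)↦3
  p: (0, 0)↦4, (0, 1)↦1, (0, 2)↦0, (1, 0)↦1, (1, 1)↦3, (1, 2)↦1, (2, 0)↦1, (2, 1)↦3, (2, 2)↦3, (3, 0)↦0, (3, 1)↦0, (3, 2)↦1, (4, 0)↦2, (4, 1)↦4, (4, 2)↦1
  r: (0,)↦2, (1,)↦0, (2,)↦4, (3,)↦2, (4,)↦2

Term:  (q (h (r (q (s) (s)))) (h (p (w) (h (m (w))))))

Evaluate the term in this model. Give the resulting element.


value = 3

  s = 0
  s = 0
  (q (s) (s)) = q(0, 0) = 3
  (r (q (s) (s))) = r(3,) = 2
  (h (r (q (s) (s)))) = h(2,) = 1
  w = 2
  w = 2
  (m (w)) = m(2,) = 4
  (h (m (w))) = h(4,) = 0
  (p (w) (h (m (w)))) = p(2, 0) = 1
  (h (p (w) (h (m (w))))) = h(1,) = 2
  (q (h (r (q (s) (s)))) (h (p (w) (h (m (w)))))) = q(1, 2) = 3


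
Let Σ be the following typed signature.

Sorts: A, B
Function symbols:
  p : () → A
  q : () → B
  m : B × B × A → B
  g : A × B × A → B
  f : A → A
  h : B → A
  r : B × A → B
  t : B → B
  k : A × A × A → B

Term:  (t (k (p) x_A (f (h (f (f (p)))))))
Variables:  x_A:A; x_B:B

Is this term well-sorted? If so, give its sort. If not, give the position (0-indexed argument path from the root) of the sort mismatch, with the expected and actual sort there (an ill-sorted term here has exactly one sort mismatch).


ill-sorted at position [0, 2, 0, 0]: expected B, got A

    (p) : A
    x_A : A
            (p) : A
          (f (p)) : A
        (f (f (p))) : A
      (h (f (f (p)))) : ✗ arg 0 at [0, 2, 0, 0] has sort A, expected B


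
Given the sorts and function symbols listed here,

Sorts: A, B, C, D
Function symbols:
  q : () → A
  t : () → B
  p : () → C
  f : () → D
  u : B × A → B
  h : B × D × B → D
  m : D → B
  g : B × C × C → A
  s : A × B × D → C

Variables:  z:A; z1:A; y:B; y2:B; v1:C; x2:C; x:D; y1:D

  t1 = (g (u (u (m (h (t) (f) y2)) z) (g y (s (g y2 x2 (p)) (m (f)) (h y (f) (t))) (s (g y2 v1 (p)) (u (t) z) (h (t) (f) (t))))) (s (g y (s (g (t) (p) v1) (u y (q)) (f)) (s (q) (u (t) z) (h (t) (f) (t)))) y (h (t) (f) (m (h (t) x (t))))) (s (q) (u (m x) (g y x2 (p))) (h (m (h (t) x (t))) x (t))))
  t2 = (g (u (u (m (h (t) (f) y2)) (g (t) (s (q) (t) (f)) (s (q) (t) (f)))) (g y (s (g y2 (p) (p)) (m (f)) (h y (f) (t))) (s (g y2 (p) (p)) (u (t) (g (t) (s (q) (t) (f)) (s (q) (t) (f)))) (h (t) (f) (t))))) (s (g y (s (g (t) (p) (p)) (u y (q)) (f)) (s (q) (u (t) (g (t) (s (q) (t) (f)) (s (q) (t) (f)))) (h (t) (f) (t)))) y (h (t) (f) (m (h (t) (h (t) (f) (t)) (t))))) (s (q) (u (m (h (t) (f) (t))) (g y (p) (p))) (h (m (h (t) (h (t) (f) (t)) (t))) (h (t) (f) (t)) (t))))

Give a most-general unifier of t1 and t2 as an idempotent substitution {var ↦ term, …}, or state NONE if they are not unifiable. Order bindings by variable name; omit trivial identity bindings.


{v1 ↦ (p), x ↦ (h (t) (f) (t)), x2 ↦ (p), z ↦ (g (t) (s (q) (t) (f)) (s (q) (t) (f)))}
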